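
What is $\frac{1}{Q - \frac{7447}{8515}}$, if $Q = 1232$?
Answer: $\frac{8515}{10483033} \approx 0.00081227$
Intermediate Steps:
$\frac{1}{Q - \frac{7447}{8515}} = \frac{1}{1232 - \frac{7447}{8515}} = \frac{1}{\frac{10483033}{8515}} = \frac{8515}{10483033}$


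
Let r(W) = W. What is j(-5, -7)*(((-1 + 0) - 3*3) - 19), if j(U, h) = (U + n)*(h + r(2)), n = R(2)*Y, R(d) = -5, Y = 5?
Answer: -4350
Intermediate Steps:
n = -25 (n = -5*5 = -25)
j(U, h) = (-25 + U)*(2 + h) (j(U, h) = (U - 25)*(h + 2) = (-25 + U)*(2 + h))
j(-5, -7)*(((-1 + 0) - 3*3) - 19) = (-50 - 25*(-7) + 2*(-5) - 5*(-7))*(((-1 + 0) - 3*3) - 19) = (-50 + 175 - 10 + 35)*((-1 - 9) - 19) = 150*(-10 - 19) = 150*(-29) = -4350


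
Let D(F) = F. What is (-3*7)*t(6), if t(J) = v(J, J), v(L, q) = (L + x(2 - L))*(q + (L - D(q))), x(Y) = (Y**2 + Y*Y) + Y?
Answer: -4284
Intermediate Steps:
x(Y) = Y + 2*Y**2 (x(Y) = (Y**2 + Y**2) + Y = 2*Y**2 + Y = Y + 2*Y**2)
v(L, q) = L*(L + (2 - L)*(5 - 2*L)) (v(L, q) = (L + (2 - L)*(1 + 2*(2 - L)))*(q + (L - q)) = (L + (2 - L)*(1 + (4 - 2*L)))*L = (L + (2 - L)*(5 - 2*L))*L = L*(L + (2 - L)*(5 - 2*L)))
t(J) = J*(J + (-5 + 2*J)*(-2 + J))
(-3*7)*t(6) = (-3*7)*(6*(6 + (-5 + 2*6)*(-2 + 6))) = -126*(6 + (-5 + 12)*4) = -126*(6 + 7*4) = -126*(6 + 28) = -126*34 = -21*204 = -4284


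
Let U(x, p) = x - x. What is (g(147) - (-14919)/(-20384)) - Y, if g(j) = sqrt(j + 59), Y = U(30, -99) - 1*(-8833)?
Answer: -180066791/20384 + sqrt(206) ≈ -8819.4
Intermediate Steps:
U(x, p) = 0
Y = 8833 (Y = 0 - 1*(-8833) = 0 + 8833 = 8833)
g(j) = sqrt(59 + j)
(g(147) - (-14919)/(-20384)) - Y = (sqrt(59 + 147) - (-14919)/(-20384)) - 1*8833 = (sqrt(206) - (-14919)*(-1)/20384) - 8833 = (sqrt(206) - 1*14919/20384) - 8833 = (sqrt(206) - 14919/20384) - 8833 = (-14919/20384 + sqrt(206)) - 8833 = -180066791/20384 + sqrt(206)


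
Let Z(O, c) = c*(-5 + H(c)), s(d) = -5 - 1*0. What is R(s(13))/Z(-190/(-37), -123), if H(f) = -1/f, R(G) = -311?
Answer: -311/614 ≈ -0.50651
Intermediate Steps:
s(d) = -5 (s(d) = -5 + 0 = -5)
Z(O, c) = c*(-5 - 1/c)
R(s(13))/Z(-190/(-37), -123) = -311/(-1 - 5*(-123)) = -311/(-1 + 615) = -311/614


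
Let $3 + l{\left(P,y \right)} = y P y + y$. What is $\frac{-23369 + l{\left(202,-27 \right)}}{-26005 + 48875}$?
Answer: $\frac{123859}{22870} \approx 5.4158$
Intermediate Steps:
$l{\left(P,y \right)} = -3 + y + P y^{2}$ ($l{\left(P,y \right)} = -3 + \left(y P y + y\right) = -3 + \left(P y y + y\right) = -3 + \left(P y^{2} + y\right) = -3 + \left(y + P y^{2}\right) = -3 + y + P y^{2}$)
$\frac{-23369 + l{\left(202,-27 \right)}}{-26005 + 48875} = \frac{-23369 - \left(30 - 147258\right)}{-26005 + 48875} = \frac{-23369 - -147228}{22870} = \left(-23369 - -147228\right) \frac{1}{22870} = \left(-23369 + 147228\right) \frac{1}{22870} = 123859 \cdot \frac{1}{22870} = \frac{123859}{22870}$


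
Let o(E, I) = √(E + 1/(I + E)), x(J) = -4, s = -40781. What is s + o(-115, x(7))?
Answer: -40781 + I*√1628634/119 ≈ -40781.0 + 10.724*I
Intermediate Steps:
o(E, I) = √(E + 1/(E + I))
s + o(-115, x(7)) = -40781 + √((1 - 115*(-115 - 4))/(-115 - 4)) = -40781 + √((1 - 115*(-119))/(-119)) = -40781 + √(-(1 + 13685)/119) = -40781 + √(-1/119*13686) = -40781 + √(-13686/119) = -40781 + I*√1628634/119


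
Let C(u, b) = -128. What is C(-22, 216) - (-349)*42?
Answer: 14530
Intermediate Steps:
C(-22, 216) - (-349)*42 = -128 - (-349)*42 = -128 - 1*(-14658) = -128 + 14658 = 14530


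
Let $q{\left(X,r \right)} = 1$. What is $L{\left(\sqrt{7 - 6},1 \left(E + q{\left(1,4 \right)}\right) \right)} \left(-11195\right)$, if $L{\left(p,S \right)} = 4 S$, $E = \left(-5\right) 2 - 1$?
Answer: $447800$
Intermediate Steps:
$E = -11$ ($E = -10 - 1 = -11$)
$L{\left(\sqrt{7 - 6},1 \left(E + q{\left(1,4 \right)}\right) \right)} \left(-11195\right) = 4 \cdot 1 \left(-11 + 1\right) \left(-11195\right) = 4 \cdot 1 \left(-10\right) \left(-11195\right) = 4 \left(-10\right) \left(-11195\right) = \left(-40\right) \left(-11195\right) = 447800$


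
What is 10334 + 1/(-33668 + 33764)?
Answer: 992065/96 ≈ 10334.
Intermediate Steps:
10334 + 1/(-33668 + 33764) = 10334 + 1/96 = 992065/96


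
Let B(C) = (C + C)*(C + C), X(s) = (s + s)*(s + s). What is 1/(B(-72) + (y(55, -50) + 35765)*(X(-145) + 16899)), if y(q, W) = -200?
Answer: 1/3592050171 ≈ 2.7839e-10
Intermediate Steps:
X(s) = 4*s**2 (X(s) = (2*s)*(2*s) = 4*s**2)
B(C) = 4*C**2 (B(C) = (2*C)*(2*C) = 4*C**2)
1/(B(-72) + (y(55, -50) + 35765)*(X(-145) + 16899)) = 1/(4*(-72)**2 + (-200 + 35765)*(4*(-145)**2 + 16899)) = 1/(4*5184 + 35565*(4*21025 + 16899)) = 1/(20736 + 35565*(84100 + 16899)) = 1/(20736 + 35565*100999) = 1/(20736 + 3592029435) = 1/3592050171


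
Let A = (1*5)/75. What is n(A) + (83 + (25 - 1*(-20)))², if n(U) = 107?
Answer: 16491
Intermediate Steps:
A = 1/15 (A = 5*(1/75) = 1/15 ≈ 0.066667)
n(A) + (83 + (25 - 1*(-20)))² = 107 + (83 + (25 - 1*(-20)))² = 107 + (83 + (25 + 20))² = 107 + (83 + 45)² = 107 + 128² = 107 + 16384 = 16491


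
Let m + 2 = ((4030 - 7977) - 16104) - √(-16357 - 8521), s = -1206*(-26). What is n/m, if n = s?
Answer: -209593956/134049229 + 10452*I*√24878/134049229 ≈ -1.5636 + 0.012298*I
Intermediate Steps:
s = 31356
m = -20053 - I*√24878 (m = -2 + (((4030 - 7977) - 16104) - √(-16357 - 8521)) = -2 + ((-3947 - 16104) - √(-24878)) = -2 + (-20051 - I*√24878) = -20053 - I*√24878 ≈ -20053.0 - 157.73*I)
n = 31356
n/m = 31356/(-20053 - I*√24878)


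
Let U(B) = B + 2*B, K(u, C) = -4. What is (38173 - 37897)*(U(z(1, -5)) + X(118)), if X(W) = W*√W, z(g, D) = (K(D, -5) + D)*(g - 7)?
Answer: 44712 + 32568*√118 ≈ 3.9849e+5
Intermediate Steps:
z(g, D) = (-7 + g)*(-4 + D) (z(g, D) = (-4 + D)*(g - 7) = (-4 + D)*(-7 + g) = (-7 + g)*(-4 + D))
U(B) = 3*B
X(W) = W^(3/2)
(38173 - 37897)*(U(z(1, -5)) + X(118)) = (38173 - 37897)*(3*(28 - 7*(-5) - 4*1 - 5*1) + 118^(3/2)) = 276*(3*(28 + 35 - 4 - 5) + 118*√118) = 276*(3*54 + 118*√118) = 276*(162 + 118*√118) = 44712 + 32568*√118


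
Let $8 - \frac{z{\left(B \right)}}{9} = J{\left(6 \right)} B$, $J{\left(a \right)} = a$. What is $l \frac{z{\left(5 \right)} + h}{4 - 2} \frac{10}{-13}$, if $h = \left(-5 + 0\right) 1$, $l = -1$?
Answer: $- \frac{1015}{13} \approx -78.077$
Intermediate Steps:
$h = -5$ ($h = \left(-5\right) 1 = -5$)
$z{\left(B \right)} = 72 - 54 B$ ($z{\left(B \right)} = 72 - 9 \cdot 6 B = 72 - 54 B$)
$l \frac{z{\left(5 \right)} + h}{4 - 2} \frac{10}{-13} = - \frac{\left(72 - 270\right) - 5}{4 - 2} \frac{10}{-13} = - \frac{\left(72 - 270\right) - 5}{2} \cdot 10 \left(- \frac{1}{13}\right) = - \frac{-198 - 5}{2} \left(- \frac{10}{13}\right) = - \frac{-203}{2} \left(- \frac{10}{13}\right) = \left(-1\right) \left(- \frac{203}{2}\right) \left(- \frac{10}{13}\right) = \frac{203}{2} \left(- \frac{10}{13}\right) = - \frac{1015}{13}$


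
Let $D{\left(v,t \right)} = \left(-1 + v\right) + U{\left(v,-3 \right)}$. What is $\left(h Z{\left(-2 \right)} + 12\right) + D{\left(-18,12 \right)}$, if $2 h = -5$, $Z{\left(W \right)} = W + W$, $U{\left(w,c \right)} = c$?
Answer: $0$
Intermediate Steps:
$Z{\left(W \right)} = 2 W$
$h = - \frac{5}{2}$ ($h = \frac{1}{2} \left(-5\right) = - \frac{5}{2} \approx -2.5$)
$D{\left(v,t \right)} = -4 + v$ ($D{\left(v,t \right)} = \left(-1 + v\right) - 3 = -4 + v$)
$\left(h Z{\left(-2 \right)} + 12\right) + D{\left(-18,12 \right)} = \left(- \frac{5 \cdot 2 \left(-2\right)}{2} + 12\right) - 22 = \left(\left(- \frac{5}{2}\right) \left(-4\right) + 12\right) - 22 = \left(10 + 12\right) - 22 = 22 - 22 = 0$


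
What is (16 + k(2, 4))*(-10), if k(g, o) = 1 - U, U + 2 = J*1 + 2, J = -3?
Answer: -200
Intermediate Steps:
U = -3 (U = -2 + (-3*1 + 2) = -2 + (-3 + 2) = -2 - 1 = -3)
k(g, o) = 4 (k(g, o) = 1 - 1*(-3) = 1 + 3 = 4)
(16 + k(2, 4))*(-10) = (16 + 4)*(-10) = 20*(-10) = -200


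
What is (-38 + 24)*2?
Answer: -28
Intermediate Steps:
(-38 + 24)*2 = -14*2 = -28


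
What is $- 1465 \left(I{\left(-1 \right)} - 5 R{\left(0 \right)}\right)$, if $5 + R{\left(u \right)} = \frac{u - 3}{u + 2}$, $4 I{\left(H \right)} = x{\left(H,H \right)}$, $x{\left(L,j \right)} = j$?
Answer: $- \frac{188985}{4} \approx -47246.0$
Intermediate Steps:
$I{\left(H \right)} = \frac{H}{4}$
$R{\left(u \right)} = -5 + \frac{-3 + u}{2 + u}$ ($R{\left(u \right)} = -5 + \frac{u - 3}{u + 2} = -5 + \frac{-3 + u}{2 + u}$)
$- 1465 \left(I{\left(-1 \right)} - 5 R{\left(0 \right)}\right) = - 1465 \left(\frac{1}{4} \left(-1\right) - 5 \frac{-13 - 0}{2 + 0}\right) = - 1465 \left(- \frac{1}{4} - 5 \frac{-13 + 0}{2}\right) = - 1465 \left(- \frac{1}{4} - 5 \cdot \frac{1}{2} \left(-13\right)\right) = - 1465 \left(- \frac{1}{4} - - \frac{65}{2}\right) = - 1465 \left(- \frac{1}{4} + \frac{65}{2}\right) = \left(-1465\right) \frac{129}{4} = - \frac{188985}{4}$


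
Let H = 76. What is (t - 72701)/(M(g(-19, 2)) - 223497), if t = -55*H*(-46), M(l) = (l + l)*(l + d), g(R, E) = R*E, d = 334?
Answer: -119579/245993 ≈ -0.48611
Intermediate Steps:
g(R, E) = E*R
M(l) = 2*l*(334 + l) (M(l) = (l + l)*(l + 334) = (2*l)*(334 + l) = 2*l*(334 + l))
t = 192280 (t = -55*76*(-46) = -4180*(-46) = 192280)
(t - 72701)/(M(g(-19, 2)) - 223497) = (192280 - 72701)/(2*(2*(-19))*(334 + 2*(-19)) - 223497) = 119579/(2*(-38)*(334 - 38) - 223497) = 119579/(2*(-38)*296 - 223497) = 119579/(-22496 - 223497) = 119579/(-245993) = 119579*(-1/245993) = -119579/245993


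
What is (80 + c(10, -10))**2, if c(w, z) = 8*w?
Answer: 25600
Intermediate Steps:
(80 + c(10, -10))**2 = (80 + 8*10)**2 = (80 + 80)**2 = 160**2 = 25600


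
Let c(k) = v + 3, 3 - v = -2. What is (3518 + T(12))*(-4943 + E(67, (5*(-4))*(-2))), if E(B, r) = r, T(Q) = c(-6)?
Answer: -17287978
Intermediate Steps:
v = 5 (v = 3 - 1*(-2) = 3 + 2 = 5)
c(k) = 8 (c(k) = 5 + 3 = 8)
T(Q) = 8
(3518 + T(12))*(-4943 + E(67, (5*(-4))*(-2))) = (3518 + 8)*(-4943 + (5*(-4))*(-2)) = 3526*(-4943 - 20*(-2)) = 3526*(-4943 + 40) = 3526*(-4903) = -17287978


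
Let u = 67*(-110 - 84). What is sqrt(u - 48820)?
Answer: I*sqrt(61818) ≈ 248.63*I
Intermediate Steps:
u = -12998 (u = 67*(-194) = -12998)
sqrt(u - 48820) = sqrt(-12998 - 48820) = sqrt(-61818) = I*sqrt(61818)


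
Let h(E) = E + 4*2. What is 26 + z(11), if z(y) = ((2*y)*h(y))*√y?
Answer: 26 + 418*√11 ≈ 1412.3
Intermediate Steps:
h(E) = 8 + E (h(E) = E + 8 = 8 + E)
z(y) = 2*y^(3/2)*(8 + y) (z(y) = ((2*y)*(8 + y))*√y = (2*y*(8 + y))*√y = 2*y^(3/2)*(8 + y))
26 + z(11) = 26 + 2*11^(3/2)*(8 + 11) = 26 + 2*(11*√11)*19 = 26 + 418*√11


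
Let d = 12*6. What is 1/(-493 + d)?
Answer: -1/421 ≈ -0.0023753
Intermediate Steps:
d = 72
1/(-493 + d) = 1/(-493 + 72) = 1/(-421) = -1/421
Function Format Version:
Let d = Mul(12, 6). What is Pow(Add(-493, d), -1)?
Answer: Rational(-1, 421) ≈ -0.0023753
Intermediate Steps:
d = 72
Pow(Add(-493, d), -1) = Pow(Add(-493, 72), -1) = Pow(-421, -1) = Rational(-1, 421)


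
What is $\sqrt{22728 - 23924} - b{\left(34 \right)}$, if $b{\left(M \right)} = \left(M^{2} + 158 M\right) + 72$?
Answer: $-6600 + 2 i \sqrt{299} \approx -6600.0 + 34.583 i$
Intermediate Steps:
$b{\left(M \right)} = 72 + M^{2} + 158 M$
$\sqrt{22728 - 23924} - b{\left(34 \right)} = \sqrt{22728 - 23924} - \left(72 + 34^{2} + 158 \cdot 34\right) = \sqrt{-1196} - \left(72 + 1156 + 5372\right) = 2 i \sqrt{299} - 6600 = -6600 + 2 i \sqrt{299}$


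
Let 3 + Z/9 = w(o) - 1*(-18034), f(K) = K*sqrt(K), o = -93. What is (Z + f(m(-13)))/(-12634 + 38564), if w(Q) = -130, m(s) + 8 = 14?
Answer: 161109/25930 + 3*sqrt(6)/12965 ≈ 6.2138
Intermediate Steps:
m(s) = 6 (m(s) = -8 + 14 = 6)
f(K) = K**(3/2)
Z = 161109 (Z = -27 + 9*(-130 - 1*(-18034)) = -27 + 9*(-130 + 18034) = -27 + 9*17904 = -27 + 161136 = 161109)
(Z + f(m(-13)))/(-12634 + 38564) = (161109 + 6**(3/2))/(-12634 + 38564) = (161109 + 6*sqrt(6))/25930 = (161109 + 6*sqrt(6))*(1/25930) = 161109/25930 + 3*sqrt(6)/12965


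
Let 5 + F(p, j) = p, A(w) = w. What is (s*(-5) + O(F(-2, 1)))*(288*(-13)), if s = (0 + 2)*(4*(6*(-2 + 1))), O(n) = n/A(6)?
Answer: -894192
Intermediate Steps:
F(p, j) = -5 + p
O(n) = n/6
s = -48 (s = 2*(4*(6*(-1))) = 2*(4*(-6)) = 2*(-24) = -48)
(s*(-5) + O(F(-2, 1)))*(288*(-13)) = (-48*(-5) + (-5 - 2)/6)*(288*(-13)) = (240 + (1/6)*(-7))*(-3744) = (240 - 7/6)*(-3744) = (1433/6)*(-3744) = -894192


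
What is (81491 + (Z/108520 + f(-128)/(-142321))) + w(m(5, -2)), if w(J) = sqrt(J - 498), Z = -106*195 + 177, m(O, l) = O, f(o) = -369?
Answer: 1258599127365347/15444674920 + I*sqrt(493) ≈ 81491.0 + 22.204*I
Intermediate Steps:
Z = -20493 (Z = -20670 + 177 = -20493)
w(J) = sqrt(-498 + J)
(81491 + (Z/108520 + f(-128)/(-142321))) + w(m(5, -2)) = (81491 + (-20493/108520 - 369/(-142321))) + sqrt(-498 + 5) = (81491 + (-20493*1/108520 - 369*(-1/142321))) + sqrt(-493) = (81491 + (-20493/108520 + 369/142321)) + I*sqrt(493) = (81491 - 2876540373/15444674920) + I*sqrt(493) = 1258599127365347/15444674920 + I*sqrt(493)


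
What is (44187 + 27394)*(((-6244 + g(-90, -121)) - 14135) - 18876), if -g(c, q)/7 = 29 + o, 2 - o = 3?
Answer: -2823942031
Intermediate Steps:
o = -1 (o = 2 - 1*3 = 2 - 3 = -1)
g(c, q) = -196 (g(c, q) = -7*(29 - 1) = -7*28 = -196)
(44187 + 27394)*(((-6244 + g(-90, -121)) - 14135) - 18876) = (44187 + 27394)*(((-6244 - 196) - 14135) - 18876) = 71581*((-6440 - 14135) - 18876) = 71581*(-20575 - 18876) = 71581*(-39451) = -2823942031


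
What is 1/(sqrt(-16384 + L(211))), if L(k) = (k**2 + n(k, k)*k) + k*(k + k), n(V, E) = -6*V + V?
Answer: -I*sqrt(11714)/35142 ≈ -0.0030798*I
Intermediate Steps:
n(V, E) = -5*V
L(k) = -2*k**2 (L(k) = (k**2 + (-5*k)*k) + k*(k + k) = (k**2 - 5*k**2) + k*(2*k) = -4*k**2 + 2*k**2 = -2*k**2)
1/(sqrt(-16384 + L(211))) = 1/(sqrt(-16384 - 2*211**2)) = 1/(sqrt(-16384 - 2*44521)) = 1/(sqrt(-16384 - 89042)) = 1/(sqrt(-105426)) = 1/(3*I*sqrt(11714)) = -I*sqrt(11714)/35142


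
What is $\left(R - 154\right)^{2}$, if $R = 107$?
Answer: $2209$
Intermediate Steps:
$\left(R - 154\right)^{2} = \left(107 - 154\right)^{2} = \left(-47\right)^{2} = 2209$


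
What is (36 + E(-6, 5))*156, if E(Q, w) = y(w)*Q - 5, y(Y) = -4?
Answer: 8580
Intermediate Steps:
E(Q, w) = -5 - 4*Q (E(Q, w) = -4*Q - 5 = -5 - 4*Q)
(36 + E(-6, 5))*156 = (36 + (-5 - 4*(-6)))*156 = (36 + (-5 + 24))*156 = (36 + 19)*156 = 55*156 = 8580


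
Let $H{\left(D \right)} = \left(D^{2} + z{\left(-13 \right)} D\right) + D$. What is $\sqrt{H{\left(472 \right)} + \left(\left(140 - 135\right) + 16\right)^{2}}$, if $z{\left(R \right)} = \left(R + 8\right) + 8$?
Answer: $\sqrt{225113} \approx 474.46$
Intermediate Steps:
$z{\left(R \right)} = 16 + R$ ($z{\left(R \right)} = \left(8 + R\right) + 8 = 16 + R$)
$H{\left(D \right)} = D^{2} + 4 D$ ($H{\left(D \right)} = \left(D^{2} + \left(16 - 13\right) D\right) + D = \left(D^{2} + 3 D\right) + D = D^{2} + 4 D$)
$\sqrt{H{\left(472 \right)} + \left(\left(140 - 135\right) + 16\right)^{2}} = \sqrt{472 \left(4 + 472\right) + \left(\left(140 - 135\right) + 16\right)^{2}} = \sqrt{472 \cdot 476 + \left(\left(140 - 135\right) + 16\right)^{2}} = \sqrt{224672 + \left(5 + 16\right)^{2}} = \sqrt{224672 + 21^{2}} = \sqrt{224672 + 441} = \sqrt{225113}$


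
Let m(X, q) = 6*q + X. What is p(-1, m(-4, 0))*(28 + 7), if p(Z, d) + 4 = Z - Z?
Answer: -140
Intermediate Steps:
m(X, q) = X + 6*q
p(Z, d) = -4 (p(Z, d) = -4 + (Z - Z) = -4 + 0 = -4)
p(-1, m(-4, 0))*(28 + 7) = -4*(28 + 7) = -4*35 = -140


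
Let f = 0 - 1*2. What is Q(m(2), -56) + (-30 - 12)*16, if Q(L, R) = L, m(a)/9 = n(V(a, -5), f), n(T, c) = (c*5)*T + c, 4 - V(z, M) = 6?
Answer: -510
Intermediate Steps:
V(z, M) = -2 (V(z, M) = 4 - 1*6 = 4 - 6 = -2)
f = -2 (f = 0 - 2 = -2)
n(T, c) = c + 5*T*c (n(T, c) = (5*c)*T + c = 5*T*c + c = c + 5*T*c)
m(a) = 162 (m(a) = 9*(-2*(1 + 5*(-2))) = 9*(-2*(1 - 10)) = 9*(-2*(-9)) = 9*18 = 162)
Q(m(2), -56) + (-30 - 12)*16 = 162 + (-30 - 12)*16 = 162 - 42*16 = 162 - 672 = -510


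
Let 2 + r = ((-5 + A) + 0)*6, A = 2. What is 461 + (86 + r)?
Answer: 527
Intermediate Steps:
r = -20 (r = -2 + ((-5 + 2) + 0)*6 = -2 + (-3 + 0)*6 = -2 - 3*6 = -2 - 18 = -20)
461 + (86 + r) = 461 + (86 - 20) = 461 + 66 = 527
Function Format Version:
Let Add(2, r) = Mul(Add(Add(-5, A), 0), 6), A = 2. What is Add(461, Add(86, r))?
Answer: 527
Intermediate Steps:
r = -20 (r = Add(-2, Mul(Add(Add(-5, 2), 0), 6)) = Add(-2, Mul(Add(-3, 0), 6)) = Add(-2, Mul(-3, 6)) = Add(-2, -18) = -20)
Add(461, Add(86, r)) = Add(461, Add(86, -20)) = Add(461, 66) = 527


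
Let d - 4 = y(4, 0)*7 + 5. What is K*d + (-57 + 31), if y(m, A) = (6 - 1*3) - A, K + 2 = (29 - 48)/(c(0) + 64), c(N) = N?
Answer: -3037/32 ≈ -94.906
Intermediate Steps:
K = -147/64 (K = -2 + (29 - 48)/(0 + 64) = -2 - 19/64 = -147/64 ≈ -2.2969)
y(m, A) = 3 - A (y(m, A) = (6 - 3) - A = 3 - A)
d = 30 (d = 4 + ((3 - 1*0)*7 + 5) = 4 + ((3 + 0)*7 + 5) = 4 + (3*7 + 5) = 4 + (21 + 5) = 4 + 26 = 30)
K*d + (-57 + 31) = -147/64*30 + (-57 + 31) = -2205/32 - 26 = -3037/32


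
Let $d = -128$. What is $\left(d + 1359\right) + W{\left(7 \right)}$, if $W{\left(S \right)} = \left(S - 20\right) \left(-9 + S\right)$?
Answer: $1257$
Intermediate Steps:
$W{\left(S \right)} = \left(-20 + S\right) \left(-9 + S\right)$
$\left(d + 1359\right) + W{\left(7 \right)} = \left(-128 + 1359\right) + \left(180 + 7^{2} - 203\right) = 1231 + \left(180 + 49 - 203\right) = 1231 + 26 = 1257$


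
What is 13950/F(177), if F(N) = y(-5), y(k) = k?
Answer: -2790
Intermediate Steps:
F(N) = -5
13950/F(177) = 13950/(-5) = 13950*(-⅕) = -2790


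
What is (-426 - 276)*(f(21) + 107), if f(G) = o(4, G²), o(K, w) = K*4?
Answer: -86346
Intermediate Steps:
o(K, w) = 4*K
f(G) = 16 (f(G) = 4*4 = 16)
(-426 - 276)*(f(21) + 107) = (-426 - 276)*(16 + 107) = -702*123 = -86346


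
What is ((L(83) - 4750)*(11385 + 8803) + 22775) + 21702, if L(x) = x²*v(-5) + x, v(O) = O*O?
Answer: 3382705381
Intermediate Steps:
v(O) = O²
L(x) = x + 25*x² (L(x) = x²*(-5)² + x = x²*25 + x = 25*x² + x = x + 25*x²)
((L(83) - 4750)*(11385 + 8803) + 22775) + 21702 = ((83*(1 + 25*83) - 4750)*(11385 + 8803) + 22775) + 21702 = ((83*(1 + 2075) - 4750)*20188 + 22775) + 21702 = ((83*2076 - 4750)*20188 + 22775) + 21702 = ((172308 - 4750)*20188 + 22775) + 21702 = (167558*20188 + 22775) + 21702 = (3382660904 + 22775) + 21702 = 3382683679 + 21702 = 3382705381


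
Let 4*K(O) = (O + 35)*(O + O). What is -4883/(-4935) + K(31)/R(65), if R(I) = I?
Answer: 214636/12831 ≈ 16.728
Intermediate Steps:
K(O) = O*(35 + O)/2 (K(O) = ((O + 35)*(O + O))/4 = ((35 + O)*(2*O))/4 = (2*O*(35 + O))/4 = O*(35 + O)/2)
-4883/(-4935) + K(31)/R(65) = -4883/(-4935) + ((½)*31*(35 + 31))/65 = -4883*(-1/4935) + ((½)*31*66)*(1/65) = 4883/4935 + 1023*(1/65) = 4883/4935 + 1023/65 = 214636/12831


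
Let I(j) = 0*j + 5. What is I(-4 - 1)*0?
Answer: 0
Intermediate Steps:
I(j) = 5 (I(j) = 0 + 5 = 5)
I(-4 - 1)*0 = 5*0 = 0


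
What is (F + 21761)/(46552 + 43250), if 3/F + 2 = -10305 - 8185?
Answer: 14903867/61504392 ≈ 0.24232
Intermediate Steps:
F = -1/6164 (F = 3/(-2 + (-10305 - 8185)) = 3/(-2 - 18490) = 3/(-18492) = 3*(-1/18492) = -1/6164 ≈ -0.00016223)
(F + 21761)/(46552 + 43250) = (-1/6164 + 21761)/(46552 + 43250) = (134134803/6164)/89802 = (134134803/6164)*(1/89802) = 14903867/61504392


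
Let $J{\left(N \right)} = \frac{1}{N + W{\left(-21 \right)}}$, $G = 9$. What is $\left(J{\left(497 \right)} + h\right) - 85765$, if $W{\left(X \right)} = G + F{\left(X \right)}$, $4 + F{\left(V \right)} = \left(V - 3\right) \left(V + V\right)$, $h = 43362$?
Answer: $- \frac{64028529}{1510} \approx -42403.0$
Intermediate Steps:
$F{\left(V \right)} = -4 + 2 V \left(-3 + V\right)$ ($F{\left(V \right)} = -4 + \left(V - 3\right) \left(V + V\right) = -4 + \left(-3 + V\right) 2 V = -4 + 2 V \left(-3 + V\right)$)
$W{\left(X \right)} = 5 - 6 X + 2 X^{2}$ ($W{\left(X \right)} = 9 - \left(4 - 2 X^{2} + 6 X\right) = 5 - 6 X + 2 X^{2}$)
$J{\left(N \right)} = \frac{1}{1013 + N}$ ($J{\left(N \right)} = \frac{1}{N + \left(5 - -126 + 2 \left(-21\right)^{2}\right)} = \frac{1}{N + \left(5 + 126 + 2 \cdot 441\right)} = \frac{1}{N + \left(5 + 126 + 882\right)} = \frac{1}{N + 1013} = \frac{1}{1013 + N}$)
$\left(J{\left(497 \right)} + h\right) - 85765 = \left(\frac{1}{1013 + 497} + 43362\right) - 85765 = \left(\frac{1}{1510} + 43362\right) - 85765 = \frac{65476621}{1510} - 85765 = - \frac{64028529}{1510}$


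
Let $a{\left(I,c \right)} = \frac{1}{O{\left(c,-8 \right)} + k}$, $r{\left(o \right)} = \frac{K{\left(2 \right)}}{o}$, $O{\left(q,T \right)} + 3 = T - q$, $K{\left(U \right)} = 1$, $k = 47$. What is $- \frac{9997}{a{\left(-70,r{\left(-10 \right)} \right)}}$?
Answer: $- \frac{3608917}{10} \approx -3.6089 \cdot 10^{5}$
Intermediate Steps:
$O{\left(q,T \right)} = -3 + T - q$ ($O{\left(q,T \right)} = -3 + \left(T - q\right) = -3 + T - q$)
$r{\left(o \right)} = \frac{1}{o}$ ($r{\left(o \right)} = 1 \frac{1}{o} = \frac{1}{o}$)
$a{\left(I,c \right)} = \frac{1}{36 - c}$ ($a{\left(I,c \right)} = \frac{1}{\left(-3 - 8 - c\right) + 47} = \frac{1}{\left(-11 - c\right) + 47} = \frac{1}{36 - c}$)
$- \frac{9997}{a{\left(-70,r{\left(-10 \right)} \right)}} = - \frac{9997}{\left(-1\right) \frac{1}{-36 + \frac{1}{-10}}} = - \frac{9997}{\left(-1\right) \frac{1}{-36 - \frac{1}{10}}} = - \frac{9997}{\left(-1\right) \frac{1}{- \frac{361}{10}}} = - \frac{9997}{\left(-1\right) \left(- \frac{10}{361}\right)} = - \frac{9997}{\frac{10}{361}} = \left(-9997\right) \frac{361}{10} = - \frac{3608917}{10}$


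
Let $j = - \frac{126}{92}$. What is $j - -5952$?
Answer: $\frac{273729}{46} \approx 5950.6$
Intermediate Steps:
$j = - \frac{63}{46}$ ($j = \left(-126\right) \frac{1}{92} = - \frac{63}{46} \approx -1.3696$)
$j - -5952 = - \frac{63}{46} - -5952 = - \frac{63}{46} + 5952 = \frac{273729}{46}$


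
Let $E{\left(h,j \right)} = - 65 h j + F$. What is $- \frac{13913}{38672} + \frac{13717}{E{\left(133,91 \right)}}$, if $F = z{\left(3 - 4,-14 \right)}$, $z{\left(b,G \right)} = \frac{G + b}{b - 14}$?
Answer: $- \frac{5737868723}{15211515184} \approx -0.37721$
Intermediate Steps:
$z{\left(b,G \right)} = \frac{G + b}{-14 + b}$
$F = 1$ ($F = \frac{-14 + \left(3 - 4\right)}{-14 + \left(3 - 4\right)} = \frac{-14 - 1}{-14 - 1} = \frac{1}{-15} \left(-15\right) = \left(- \frac{1}{15}\right) \left(-15\right) = 1$)
$E{\left(h,j \right)} = 1 - 65 h j$ ($E{\left(h,j \right)} = - 65 h j + 1 = 1 - 65 h j$)
$- \frac{13913}{38672} + \frac{13717}{E{\left(133,91 \right)}} = - \frac{13913}{38672} + \frac{13717}{1 - 8645 \cdot 91} = \left(-13913\right) \frac{1}{38672} + \frac{13717}{1 - 786695} = - \frac{13913}{38672} + \frac{13717}{-786694} = - \frac{13913}{38672} + 13717 \left(- \frac{1}{786694}\right) = - \frac{13913}{38672} - \frac{13717}{786694} = - \frac{5737868723}{15211515184}$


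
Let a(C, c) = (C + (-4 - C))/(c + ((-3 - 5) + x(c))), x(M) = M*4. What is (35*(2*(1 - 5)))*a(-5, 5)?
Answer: 1120/17 ≈ 65.882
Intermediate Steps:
x(M) = 4*M
a(C, c) = -4/(-8 + 5*c) (a(C, c) = (C + (-4 - C))/(c + ((-3 - 5) + 4*c)) = -4/(c + (-8 + 4*c)) = -4/(-8 + 5*c))
(35*(2*(1 - 5)))*a(-5, 5) = (35*(2*(1 - 5)))*(-4/(-8 + 5*5)) = (35*(2*(-4)))*(-4/(-8 + 25)) = (35*(-8))*(-4/17) = -(-1120)/17 = -280*(-4/17) = 1120/17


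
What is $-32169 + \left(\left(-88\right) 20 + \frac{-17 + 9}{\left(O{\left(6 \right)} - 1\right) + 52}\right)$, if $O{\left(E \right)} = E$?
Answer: $- \frac{1933961}{57} \approx -33929.0$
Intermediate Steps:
$-32169 + \left(\left(-88\right) 20 + \frac{-17 + 9}{\left(O{\left(6 \right)} - 1\right) + 52}\right) = -32169 - \left(1760 - \frac{-17 + 9}{\left(6 - 1\right) + 52}\right) = -32169 - \left(1760 + \frac{8}{5 + 52}\right) = -32169 - \left(1760 + \frac{8}{57}\right) = -32169 - \frac{100328}{57} = - \frac{1933961}{57}$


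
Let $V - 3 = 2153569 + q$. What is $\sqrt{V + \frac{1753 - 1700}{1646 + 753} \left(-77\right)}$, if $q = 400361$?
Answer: $\frac{\sqrt{14698387965214}}{2399} \approx 1598.1$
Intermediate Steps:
$V = 2553933$ ($V = 3 + \left(2153569 + 400361\right) = 3 + 2553930 = 2553933$)
$\sqrt{V + \frac{1753 - 1700}{1646 + 753} \left(-77\right)} = \sqrt{2553933 + \frac{1753 - 1700}{1646 + 753} \left(-77\right)} = \sqrt{2553933 + \frac{53}{2399} \left(-77\right)} = \sqrt{2553933 - \frac{4081}{2399}} = \sqrt{\frac{6126881186}{2399}} = \frac{\sqrt{14698387965214}}{2399}$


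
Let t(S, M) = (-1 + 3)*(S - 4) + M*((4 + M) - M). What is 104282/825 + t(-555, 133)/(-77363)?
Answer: 733459256/5802225 ≈ 126.41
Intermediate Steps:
t(S, M) = -8 + 2*S + 4*M (t(S, M) = 2*(-4 + S) + M*4 = (-8 + 2*S) + 4*M = -8 + 2*S + 4*M)
104282/825 + t(-555, 133)/(-77363) = 104282/825 + (-8 + 2*(-555) + 4*133)/(-77363) = 104282*(1/825) + (-8 - 1110 + 532)*(-1/77363) = 104282/825 - 586*(-1/77363) = 104282/825 + 586/77363 = 733459256/5802225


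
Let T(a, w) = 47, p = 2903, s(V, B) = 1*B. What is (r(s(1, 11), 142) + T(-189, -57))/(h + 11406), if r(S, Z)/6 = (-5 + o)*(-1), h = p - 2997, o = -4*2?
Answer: 125/11312 ≈ 0.011050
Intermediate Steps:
s(V, B) = B
o = -8
h = -94 (h = 2903 - 2997 = -94)
r(S, Z) = 78 (r(S, Z) = 6*((-5 - 8)*(-1)) = 6*(-13*(-1)) = 6*13 = 78)
(r(s(1, 11), 142) + T(-189, -57))/(h + 11406) = (78 + 47)/(-94 + 11406) = 125/11312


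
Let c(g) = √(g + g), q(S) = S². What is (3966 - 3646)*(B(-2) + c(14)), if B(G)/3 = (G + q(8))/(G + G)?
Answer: -14880 + 640*√7 ≈ -13187.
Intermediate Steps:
B(G) = 3*(64 + G)/(2*G) (B(G) = 3*((G + 8²)/(G + G)) = 3*((G + 64)/((2*G))) = 3*((64 + G)*(1/(2*G))) = 3*((64 + G)/(2*G)) = 3*(64 + G)/(2*G))
c(g) = √2*√g (c(g) = √(2*g) = √2*√g)
(3966 - 3646)*(B(-2) + c(14)) = (3966 - 3646)*((3/2 + 96/(-2)) + √2*√14) = 320*((3/2 + 96*(-½)) + 2*√7) = 320*((3/2 - 48) + 2*√7) = 320*(-93/2 + 2*√7) = -14880 + 640*√7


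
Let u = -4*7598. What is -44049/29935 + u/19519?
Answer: -13508221/4460315 ≈ -3.0285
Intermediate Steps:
u = -30392
-44049/29935 + u/19519 = -44049/29935 - 30392/19519 = -44049*1/29935 - 30392*1/19519 = -44049/29935 - 232/149 = -13508221/4460315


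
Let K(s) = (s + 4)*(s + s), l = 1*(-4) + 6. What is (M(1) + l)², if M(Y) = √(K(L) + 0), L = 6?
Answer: 124 + 8*√30 ≈ 167.82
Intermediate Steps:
l = 2 (l = -4 + 6 = 2)
K(s) = 2*s*(4 + s) (K(s) = (4 + s)*(2*s) = 2*s*(4 + s))
M(Y) = 2*√30 (M(Y) = √(2*6*(4 + 6) + 0) = √(2*6*10 + 0) = √(120 + 0) = √120 = 2*√30)
(M(1) + l)² = (2*√30 + 2)² = (2 + 2*√30)²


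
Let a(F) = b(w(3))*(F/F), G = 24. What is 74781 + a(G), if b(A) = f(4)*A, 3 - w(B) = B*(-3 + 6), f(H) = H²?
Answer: 74685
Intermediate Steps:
w(B) = 3 - 3*B (w(B) = 3 - B*(-3 + 6) = 3 - B*3 = 3 - 3*B)
b(A) = 16*A (b(A) = 4²*A = 16*A)
a(F) = -96 (a(F) = (16*(3 - 3*3))*(F/F) = (16*(3 - 9))*1 = (16*(-6))*1 = -96*1 = -96)
74781 + a(G) = 74781 - 96 = 74685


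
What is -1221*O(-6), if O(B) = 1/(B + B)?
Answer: 407/4 ≈ 101.75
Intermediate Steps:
O(B) = 1/(2*B)
-1221*O(-6) = -1221/(2*(-6)) = -1221*(-1)/(2*6) = -1221*(-1/12) = 407/4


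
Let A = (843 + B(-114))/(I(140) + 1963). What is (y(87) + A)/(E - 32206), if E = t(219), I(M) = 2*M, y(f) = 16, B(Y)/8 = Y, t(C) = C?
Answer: -35819/71746841 ≈ -0.00049924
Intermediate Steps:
B(Y) = 8*Y
A = -69/2243 (A = (843 + 8*(-114))/(2*140 + 1963) = (843 - 912)/(280 + 1963) = -69/2243 ≈ -0.030762)
E = 219
(y(87) + A)/(E - 32206) = (16 - 69/2243)/(219 - 32206) = (35819/2243)/(-31987) = (35819/2243)*(-1/31987) = -35819/71746841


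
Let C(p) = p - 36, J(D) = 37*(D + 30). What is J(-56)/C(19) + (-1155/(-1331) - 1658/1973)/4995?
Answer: 1147157535569/20272012695 ≈ 56.588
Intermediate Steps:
J(D) = 1110 + 37*D (J(D) = 37*(30 + D) = 1110 + 37*D)
C(p) = -36 + p
J(-56)/C(19) + (-1155/(-1331) - 1658/1973)/4995 = (1110 + 37*(-56))/(-36 + 19) + (-1155/(-1331) - 1658/1973)/4995 = (1110 - 2072)/(-17) + (-1155*(-1/1331) - 1658*1/1973)*(1/4995) = -962*(-1/17) + (105/121 - 1658/1973)*(1/4995) = 962/17 + (6547/238733)*(1/4995) = 962/17 + 6547/1192471335 = 1147157535569/20272012695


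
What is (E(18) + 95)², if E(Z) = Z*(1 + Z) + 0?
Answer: 190969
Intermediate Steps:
E(Z) = Z*(1 + Z)
(E(18) + 95)² = (18*(1 + 18) + 95)² = (18*19 + 95)² = (342 + 95)² = 437² = 190969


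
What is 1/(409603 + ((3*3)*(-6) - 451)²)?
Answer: 1/664628 ≈ 1.5046e-6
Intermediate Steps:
1/(409603 + ((3*3)*(-6) - 451)²) = 1/(409603 + (9*(-6) - 451)²) = 1/(409603 + (-54 - 451)²) = 1/(409603 + (-505)²) = 1/(409603 + 255025) = 1/664628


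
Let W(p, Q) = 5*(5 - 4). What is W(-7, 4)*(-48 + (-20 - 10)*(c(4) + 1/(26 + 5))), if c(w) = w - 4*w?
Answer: 48210/31 ≈ 1555.2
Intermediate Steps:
W(p, Q) = 5 (W(p, Q) = 5*1 = 5)
c(w) = -3*w
W(-7, 4)*(-48 + (-20 - 10)*(c(4) + 1/(26 + 5))) = 5*(-48 + (-20 - 10)*(-3*4 + 1/(26 + 5))) = 5*(-48 - 30*(-12 + 1/31)) = 5*(-48 - 30*(-371/31)) = 5*(-48 + 11130/31) = 5*(9642/31) = 48210/31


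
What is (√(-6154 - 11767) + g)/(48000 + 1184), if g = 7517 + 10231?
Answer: 153/424 + I*√17921/49184 ≈ 0.36085 + 0.0027218*I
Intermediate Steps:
g = 17748
(√(-6154 - 11767) + g)/(48000 + 1184) = (√(-6154 - 11767) + 17748)/(48000 + 1184) = (√(-17921) + 17748)/49184 = (I*√17921 + 17748)*(1/49184) = (17748 + I*√17921)*(1/49184) = 153/424 + I*√17921/49184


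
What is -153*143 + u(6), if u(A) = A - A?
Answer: -21879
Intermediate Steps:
u(A) = 0
-153*143 + u(6) = -153*143 + 0 = -21879 + 0 = -21879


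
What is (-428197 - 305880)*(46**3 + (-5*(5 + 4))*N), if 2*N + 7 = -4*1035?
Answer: -279894017099/2 ≈ -1.3995e+11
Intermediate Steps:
N = -4147/2 (N = -7/2 + (-4*1035)/2 = -7/2 + (1/2)*(-4140) = -7/2 - 2070 = -4147/2 ≈ -2073.5)
(-428197 - 305880)*(46**3 + (-5*(5 + 4))*N) = (-428197 - 305880)*(46**3 - 5*(5 + 4)*(-4147/2)) = -734077*(97336 - 5*9*(-4147/2)) = -734077*(97336 - 45*(-4147/2)) = -734077*(97336 + 186615/2) = -734077*381287/2 = -279894017099/2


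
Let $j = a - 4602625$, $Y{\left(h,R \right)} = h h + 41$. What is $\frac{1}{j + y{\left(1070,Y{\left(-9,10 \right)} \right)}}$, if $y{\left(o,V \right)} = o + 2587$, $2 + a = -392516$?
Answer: $- \frac{1}{4991486} \approx -2.0034 \cdot 10^{-7}$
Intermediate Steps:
$a = -392518$ ($a = -2 - 392516 = -392518$)
$Y{\left(h,R \right)} = 41 + h^{2}$ ($Y{\left(h,R \right)} = h^{2} + 41 = 41 + h^{2}$)
$y{\left(o,V \right)} = 2587 + o$
$j = -4995143$ ($j = -392518 - 4602625 = -4995143$)
$\frac{1}{j + y{\left(1070,Y{\left(-9,10 \right)} \right)}} = \frac{1}{-4995143 + \left(2587 + 1070\right)} = \frac{1}{-4995143 + 3657} = \frac{1}{-4991486} = - \frac{1}{4991486}$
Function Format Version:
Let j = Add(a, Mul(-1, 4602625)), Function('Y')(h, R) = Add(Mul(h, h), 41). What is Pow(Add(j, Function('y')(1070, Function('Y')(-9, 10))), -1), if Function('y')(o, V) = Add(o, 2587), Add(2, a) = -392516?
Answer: Rational(-1, 4991486) ≈ -2.0034e-7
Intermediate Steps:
a = -392518 (a = Add(-2, -392516) = -392518)
Function('Y')(h, R) = Add(41, Pow(h, 2)) (Function('Y')(h, R) = Add(Pow(h, 2), 41) = Add(41, Pow(h, 2)))
Function('y')(o, V) = Add(2587, o)
j = -4995143 (j = Add(-392518, Mul(-1, 4602625)) = Add(-392518, -4602625) = -4995143)
Pow(Add(j, Function('y')(1070, Function('Y')(-9, 10))), -1) = Pow(Add(-4995143, Add(2587, 1070)), -1) = Pow(Add(-4995143, 3657), -1) = Pow(-4991486, -1) = Rational(-1, 4991486)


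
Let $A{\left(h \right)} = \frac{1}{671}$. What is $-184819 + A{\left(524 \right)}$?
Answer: $- \frac{124013548}{671} \approx -1.8482 \cdot 10^{5}$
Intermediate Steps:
$A{\left(h \right)} = \frac{1}{671}$
$-184819 + A{\left(524 \right)} = -184819 + \frac{1}{671} = - \frac{124013548}{671}$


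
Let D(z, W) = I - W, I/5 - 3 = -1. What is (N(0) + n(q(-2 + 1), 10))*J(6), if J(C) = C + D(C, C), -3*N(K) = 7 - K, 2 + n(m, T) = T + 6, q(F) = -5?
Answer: 350/3 ≈ 116.67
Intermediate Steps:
I = 10 (I = 15 + 5*(-1) = 15 - 5 = 10)
n(m, T) = 4 + T (n(m, T) = -2 + (T + 6) = -2 + (6 + T) = 4 + T)
N(K) = -7/3 + K/3 (N(K) = -(7 - K)/3 = -7/3 + K/3)
D(z, W) = 10 - W
J(C) = 10 (J(C) = C + (10 - C) = 10)
(N(0) + n(q(-2 + 1), 10))*J(6) = ((-7/3 + (⅓)*0) + (4 + 10))*10 = ((-7/3 + 0) + 14)*10 = (-7/3 + 14)*10 = (35/3)*10 = 350/3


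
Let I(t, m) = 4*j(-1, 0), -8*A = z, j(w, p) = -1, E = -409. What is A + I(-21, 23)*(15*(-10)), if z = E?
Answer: 5209/8 ≈ 651.13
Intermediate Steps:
z = -409
A = 409/8 (A = -⅛*(-409) = 409/8 ≈ 51.125)
I(t, m) = -4 (I(t, m) = 4*(-1) = -4)
A + I(-21, 23)*(15*(-10)) = 409/8 - 60*(-10) = 409/8 - 4*(-150) = 409/8 + 600 = 5209/8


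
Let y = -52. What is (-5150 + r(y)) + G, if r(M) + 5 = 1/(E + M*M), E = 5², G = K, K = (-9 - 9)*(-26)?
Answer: -12790822/2729 ≈ -4687.0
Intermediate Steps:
K = 468 (K = -18*(-26) = 468)
G = 468
E = 25
r(M) = -5 + 1/(25 + M²) (r(M) = -5 + 1/(25 + M*M) = -5 + 1/(25 + M²))
(-5150 + r(y)) + G = (-5150 + (-124 - 5*(-52)²)/(25 + (-52)²)) + 468 = (-5150 + (-124 - 5*2704)/(25 + 2704)) + 468 = (-5150 + (-124 - 13520)/2729) + 468 = (-5150 + (1/2729)*(-13644)) + 468 = (-5150 - 13644/2729) + 468 = -14067994/2729 + 468 = -12790822/2729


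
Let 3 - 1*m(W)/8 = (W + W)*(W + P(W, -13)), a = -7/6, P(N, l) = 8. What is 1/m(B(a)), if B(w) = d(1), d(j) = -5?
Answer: 1/264 ≈ 0.0037879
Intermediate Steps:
a = -7/6 (a = -7*⅙ = -7/6 ≈ -1.1667)
B(w) = -5
m(W) = 24 - 16*W*(8 + W) (m(W) = 24 - 8*(W + W)*(W + 8) = 24 - 8*2*W*(8 + W) = 24 - 16*W*(8 + W))
1/m(B(a)) = 1/(24 - 128*(-5) - 16*(-5)²) = 1/(24 + 640 - 16*25) = 1/(24 + 640 - 400) = 1/264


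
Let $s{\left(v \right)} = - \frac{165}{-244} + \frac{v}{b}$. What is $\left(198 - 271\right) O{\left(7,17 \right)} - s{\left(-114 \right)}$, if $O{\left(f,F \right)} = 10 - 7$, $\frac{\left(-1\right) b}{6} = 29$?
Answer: $- \frac{1559065}{7076} \approx -220.33$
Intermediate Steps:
$b = -174$ ($b = \left(-6\right) 29 = -174$)
$O{\left(f,F \right)} = 3$ ($O{\left(f,F \right)} = 10 - 7 = 3$)
$s{\left(v \right)} = \frac{165}{244} - \frac{v}{174}$ ($s{\left(v \right)} = - \frac{165}{-244} + \frac{v}{-174} = \left(-165\right) \left(- \frac{1}{244}\right) + v \left(- \frac{1}{174}\right) = \frac{165}{244} - \frac{v}{174}$)
$\left(198 - 271\right) O{\left(7,17 \right)} - s{\left(-114 \right)} = \left(198 - 271\right) 3 - \left(\frac{165}{244} - - \frac{19}{29}\right) = \left(-73\right) 3 - \left(\frac{165}{244} + \frac{19}{29}\right) = -219 - \frac{9421}{7076} = - \frac{1559065}{7076}$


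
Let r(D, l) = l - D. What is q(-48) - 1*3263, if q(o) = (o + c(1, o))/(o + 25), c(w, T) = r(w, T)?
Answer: -74952/23 ≈ -3258.8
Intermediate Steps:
c(w, T) = T - w
q(o) = (-1 + 2*o)/(25 + o) (q(o) = (o + (o - 1*1))/(o + 25) = (o + (o - 1))/(25 + o) = (o + (-1 + o))/(25 + o) = (-1 + 2*o)/(25 + o))
q(-48) - 1*3263 = (-1 + 2*(-48))/(25 - 48) - 1*3263 = (-1 - 96)/(-23) - 3263 = -1/23*(-97) - 3263 = 97/23 - 3263 = -74952/23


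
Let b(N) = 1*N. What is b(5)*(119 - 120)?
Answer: -5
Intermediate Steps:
b(N) = N
b(5)*(119 - 120) = 5*(119 - 120) = 5*(-1) = -5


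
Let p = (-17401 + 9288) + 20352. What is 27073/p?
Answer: 27073/12239 ≈ 2.2120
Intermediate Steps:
p = 12239 (p = -8113 + 20352 = 12239)
27073/p = 27073/12239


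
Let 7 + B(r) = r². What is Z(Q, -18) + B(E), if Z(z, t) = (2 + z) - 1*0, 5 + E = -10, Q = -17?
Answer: 203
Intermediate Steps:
E = -15 (E = -5 - 10 = -15)
B(r) = -7 + r²
Z(z, t) = 2 + z (Z(z, t) = (2 + z) + 0 = 2 + z)
Z(Q, -18) + B(E) = (2 - 17) + (-7 + (-15)²) = -15 + (-7 + 225) = -15 + 218 = 203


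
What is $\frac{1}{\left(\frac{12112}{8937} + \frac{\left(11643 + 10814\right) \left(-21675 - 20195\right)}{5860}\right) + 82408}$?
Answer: $- \frac{5237082}{408738849995} \approx -1.2813 \cdot 10^{-5}$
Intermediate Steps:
$\frac{1}{\left(\frac{12112}{8937} + \frac{\left(11643 + 10814\right) \left(-21675 - 20195\right)}{5860}\right) + 82408} = \frac{1}{\left(12112 \cdot \frac{1}{8937} + 22457 \left(-41870\right) \frac{1}{5860}\right) + 82408} = \frac{1}{\left(\frac{12112}{8937} - \frac{94027459}{586}\right) + 82408} = \frac{1}{- \frac{840316303451}{5237082} + 82408} = \frac{1}{- \frac{408738849995}{5237082}} = - \frac{5237082}{408738849995}$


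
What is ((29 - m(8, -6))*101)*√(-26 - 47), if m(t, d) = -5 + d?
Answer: 4040*I*√73 ≈ 34518.0*I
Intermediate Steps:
((29 - m(8, -6))*101)*√(-26 - 47) = ((29 - (-5 - 6))*101)*√(-26 - 47) = ((29 - 1*(-11))*101)*√(-73) = ((29 + 11)*101)*(I*√73) = (40*101)*(I*√73) = 4040*(I*√73) = 4040*I*√73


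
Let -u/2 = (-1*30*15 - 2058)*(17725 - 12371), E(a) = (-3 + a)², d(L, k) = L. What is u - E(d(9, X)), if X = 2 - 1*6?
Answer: 26855628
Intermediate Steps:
X = -4 (X = 2 - 6 = -4)
u = 26855664 (u = -2*(-1*30*15 - 2058)*(17725 - 12371) = -2*(-30*15 - 2058)*5354 = -2*(-450 - 2058)*5354 = -(-5016)*5354 = -2*(-13427832) = 26855664)
u - E(d(9, X)) = 26855664 - (-3 + 9)² = 26855664 - 1*6² = 26855664 - 1*36 = 26855664 - 36 = 26855628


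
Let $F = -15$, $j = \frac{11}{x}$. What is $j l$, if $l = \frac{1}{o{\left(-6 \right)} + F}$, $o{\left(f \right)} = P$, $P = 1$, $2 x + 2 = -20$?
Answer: $\frac{1}{14} \approx 0.071429$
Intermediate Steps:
$x = -11$ ($x = -1 + \frac{1}{2} \left(-20\right) = -1 - 10 = -11$)
$j = -1$ ($j = \frac{11}{-11} = 11 \left(- \frac{1}{11}\right) = -1$)
$o{\left(f \right)} = 1$
$l = - \frac{1}{14}$ ($l = \frac{1}{1 - 15} = \frac{1}{-14} = - \frac{1}{14} \approx -0.071429$)
$j l = \left(-1\right) \left(- \frac{1}{14}\right) = \frac{1}{14}$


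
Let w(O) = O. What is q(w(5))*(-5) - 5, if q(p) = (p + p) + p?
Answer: -80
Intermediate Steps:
q(p) = 3*p (q(p) = 2*p + p = 3*p)
q(w(5))*(-5) - 5 = (3*5)*(-5) - 5 = 15*(-5) - 5 = -75 - 5 = -80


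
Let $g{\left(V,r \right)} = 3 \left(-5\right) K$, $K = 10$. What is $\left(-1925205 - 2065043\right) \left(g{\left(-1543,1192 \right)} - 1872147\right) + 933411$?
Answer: $7470930293067$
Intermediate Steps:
$g{\left(V,r \right)} = -150$ ($g{\left(V,r \right)} = 3 \left(-5\right) 10 = \left(-15\right) 10 = -150$)
$\left(-1925205 - 2065043\right) \left(g{\left(-1543,1192 \right)} - 1872147\right) + 933411 = \left(-1925205 - 2065043\right) \left(-150 - 1872147\right) + 933411 = \left(-3990248\right) \left(-1872297\right) + 933411 = 7470929359656 + 933411 = 7470930293067$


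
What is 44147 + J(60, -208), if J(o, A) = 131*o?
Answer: 52007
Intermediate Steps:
44147 + J(60, -208) = 44147 + 131*60 = 44147 + 7860 = 52007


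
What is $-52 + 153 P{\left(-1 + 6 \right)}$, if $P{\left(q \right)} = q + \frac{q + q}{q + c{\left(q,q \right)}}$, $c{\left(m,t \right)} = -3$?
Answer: $1478$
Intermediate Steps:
$P{\left(q \right)} = q + \frac{2 q}{-3 + q}$ ($P{\left(q \right)} = q + \frac{q + q}{q - 3} = q + \frac{2 q}{-3 + q}$)
$-52 + 153 P{\left(-1 + 6 \right)} = -52 + 153 \frac{\left(-1 + 6\right) \left(-1 + \left(-1 + 6\right)\right)}{-3 + \left(-1 + 6\right)} = -52 + 153 \frac{5 \left(-1 + 5\right)}{-3 + 5} = -52 + 153 \cdot 5 \cdot \frac{1}{2} \cdot 4 = -52 + 153 \cdot 10 = -52 + 1530 = 1478$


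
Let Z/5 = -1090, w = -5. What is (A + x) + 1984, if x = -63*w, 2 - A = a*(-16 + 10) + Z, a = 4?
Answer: 7775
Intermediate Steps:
Z = -5450 (Z = 5*(-1090) = -5450)
A = 5476 (A = 2 - (4*(-16 + 10) - 5450) = 2 - (4*(-6) - 5450) = 2 - (-24 - 5450) = 2 - 1*(-5474) = 2 + 5474 = 5476)
x = 315 (x = -63*(-5) = 315)
(A + x) + 1984 = (5476 + 315) + 1984 = 5791 + 1984 = 7775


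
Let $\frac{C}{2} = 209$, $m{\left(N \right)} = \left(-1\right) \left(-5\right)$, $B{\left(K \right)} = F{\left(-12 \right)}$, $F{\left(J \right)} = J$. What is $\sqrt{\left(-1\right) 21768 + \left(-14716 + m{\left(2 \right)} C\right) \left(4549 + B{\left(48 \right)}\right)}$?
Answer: $i \sqrt{57305930} \approx 7570.1 i$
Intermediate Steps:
$B{\left(K \right)} = -12$
$m{\left(N \right)} = 5$
$C = 418$ ($C = 2 \cdot 209 = 418$)
$\sqrt{\left(-1\right) 21768 + \left(-14716 + m{\left(2 \right)} C\right) \left(4549 + B{\left(48 \right)}\right)} = \sqrt{\left(-1\right) 21768 + \left(-14716 + 5 \cdot 418\right) \left(4549 - 12\right)} = \sqrt{-21768 + \left(-14716 + 2090\right) 4537} = \sqrt{-21768 - 57284162} = \sqrt{-57305930} = i \sqrt{57305930}$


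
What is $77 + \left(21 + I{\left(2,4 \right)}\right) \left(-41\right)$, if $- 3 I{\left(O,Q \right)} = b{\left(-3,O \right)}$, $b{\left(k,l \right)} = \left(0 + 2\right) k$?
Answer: $-866$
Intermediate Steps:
$b{\left(k,l \right)} = 2 k$
$I{\left(O,Q \right)} = 2$ ($I{\left(O,Q \right)} = - \frac{2 \left(-3\right)}{3} = \left(- \frac{1}{3}\right) \left(-6\right) = 2$)
$77 + \left(21 + I{\left(2,4 \right)}\right) \left(-41\right) = 77 + \left(21 + 2\right) \left(-41\right) = 77 + 23 \left(-41\right) = 77 - 943 = -866$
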